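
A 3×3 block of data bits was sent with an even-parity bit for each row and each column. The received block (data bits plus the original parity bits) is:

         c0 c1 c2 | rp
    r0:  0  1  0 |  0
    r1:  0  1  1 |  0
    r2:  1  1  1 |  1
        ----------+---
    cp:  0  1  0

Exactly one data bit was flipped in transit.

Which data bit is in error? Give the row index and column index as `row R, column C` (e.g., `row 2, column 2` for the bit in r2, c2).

row 0, column 0

Recompute each row's even parity and compare to rp:
  r0: data parity 1, sent rp 0 → mismatch
  r1: data parity 0, sent rp 0 → ok
  r2: data parity 1, sent rp 1 → ok
Recompute each column's even parity and compare to cp:
  c0: data parity 1, sent cp 0 → mismatch
  c1: data parity 1, sent cp 1 → ok
  c2: data parity 0, sent cp 0 → ok
Exactly one row (r0) and one column (c0) fail → the flipped bit is at their intersection.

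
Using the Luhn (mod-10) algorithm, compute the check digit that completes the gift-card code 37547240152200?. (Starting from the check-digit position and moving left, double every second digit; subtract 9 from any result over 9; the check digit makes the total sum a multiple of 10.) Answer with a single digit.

Partial digits right→left: 0 0 2 2 5 1 0 4 2 7 4 5 7 3
Double every second digit counting from the check-digit position (so the 1st, 3rd, 5th, ... of the partial from the right).
  doubled (with −9 where >9): 0 4 1 0 4 8 5 → sum 22
  kept as-is: 0 2 1 4 7 5 3 → sum 22
Total = 22 + 22 = 44.
Check digit = (10 − (44 mod 10)) mod 10 = 6.

6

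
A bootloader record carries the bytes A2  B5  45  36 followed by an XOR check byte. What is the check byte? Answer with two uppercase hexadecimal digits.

64

XOR the bytes together:
  start with 0xA2
  0xA2 ⊕ 0xB5 = 0x17
  0x17 ⊕ 0x45 = 0x52
  0x52 ⊕ 0x36 = 0x64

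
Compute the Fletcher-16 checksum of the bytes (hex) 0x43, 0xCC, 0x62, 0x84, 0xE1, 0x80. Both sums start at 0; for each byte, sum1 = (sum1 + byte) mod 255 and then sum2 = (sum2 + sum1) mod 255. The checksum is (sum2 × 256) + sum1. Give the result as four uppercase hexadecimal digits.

Running sums (mod 255):
  after byte 0 (0x43): sum1=67, sum2=67
  after byte 1 (0xCC): sum1=16, sum2=83
  after byte 2 (0x62): sum1=114, sum2=197
  after byte 3 (0x84): sum1=246, sum2=188
  after byte 4 (0xE1): sum1=216, sum2=149
  after byte 5 (0x80): sum1=89, sum2=238
Checksum = sum2·256 + sum1 = 238·256 + 89 = 61017 = 0xEE59.

EE59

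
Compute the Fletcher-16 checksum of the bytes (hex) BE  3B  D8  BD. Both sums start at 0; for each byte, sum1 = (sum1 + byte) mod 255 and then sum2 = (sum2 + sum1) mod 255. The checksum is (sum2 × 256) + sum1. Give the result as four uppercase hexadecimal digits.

Running sums (mod 255):
  after byte 0 (BE): sum1=190, sum2=190
  after byte 1 (3B): sum1=249, sum2=184
  after byte 2 (D8): sum1=210, sum2=139
  after byte 3 (BD): sum1=144, sum2=28
Checksum = sum2·256 + sum1 = 28·256 + 144 = 7312 = 0x1C90.

1C90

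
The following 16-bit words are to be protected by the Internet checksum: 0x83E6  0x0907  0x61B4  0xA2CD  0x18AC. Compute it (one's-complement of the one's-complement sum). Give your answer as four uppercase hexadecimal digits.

One's-complement addition (fold any carry out of bit 15 back into bit 0):
  0x83E6 + 0x0907 = 0x08CED
  0x8CED + 0x61B4 = 0x0EEA1
  0xEEA1 + 0xA2CD = 0x1916E → wrap carry → 0x916F
  0x916F + 0x18AC = 0x0AA1B
One's-complement sum = 0xAA1B.
Checksum = ~0xAA1B & 0xFFFF = 0x55E4.

55E4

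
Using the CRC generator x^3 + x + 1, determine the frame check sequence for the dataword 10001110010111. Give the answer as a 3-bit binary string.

Append 3 zeros: 10001110010111000. Divide by 1011 (XOR where the leading bit is 1):
  pos 0: 1000 XOR 1011 = 0011
  pos 2: 1111 XOR 1011 = 0100
  pos 3: 1001 XOR 1011 = 0010
  pos 5: 1000 XOR 1011 = 0011
  pos 7: 1110 XOR 1011 = 0101
  pos 8: 1011 XOR 1011 = 0000
  pos 12: 1100 XOR 1011 = 0111
  pos 13: 1110 XOR 1011 = 0101
Remainder (last 3 bits) = 101. This is the CRC / FCS.

101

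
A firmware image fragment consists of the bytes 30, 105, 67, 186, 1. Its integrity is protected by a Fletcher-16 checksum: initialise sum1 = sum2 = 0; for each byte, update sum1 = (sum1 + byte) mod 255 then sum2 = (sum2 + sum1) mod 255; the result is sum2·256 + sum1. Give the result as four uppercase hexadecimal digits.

Running sums (mod 255):
  after byte 0 (30): sum1=30, sum2=30
  after byte 1 (105): sum1=135, sum2=165
  after byte 2 (67): sum1=202, sum2=112
  after byte 3 (186): sum1=133, sum2=245
  after byte 4 (1): sum1=134, sum2=124
Checksum = sum2·256 + sum1 = 124·256 + 134 = 31878 = 0x7C86.

7C86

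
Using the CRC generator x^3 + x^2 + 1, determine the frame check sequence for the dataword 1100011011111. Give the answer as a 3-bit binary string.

Append 3 zeros: 1100011011111000. Divide by 1101 (XOR where the leading bit is 1):
  pos 0: 1100 XOR 1101 = 0001
  pos 3: 1011 XOR 1101 = 0110
  pos 4: 1100 XOR 1101 = 0001
  pos 7: 1111 XOR 1101 = 0010
  pos 9: 1011 XOR 1101 = 0110
  pos 10: 1100 XOR 1101 = 0001
Remainder (last 3 bits) = 100. This is the CRC / FCS.

100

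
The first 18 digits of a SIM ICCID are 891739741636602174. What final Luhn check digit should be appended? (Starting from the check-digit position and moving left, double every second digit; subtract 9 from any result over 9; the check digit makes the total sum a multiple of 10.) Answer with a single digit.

5

Partial digits right→left: 4 7 1 2 0 6 6 3 6 1 4 7 9 3 7 1 9 8
Double every second digit counting from the check-digit position (so the 1st, 3rd, 5th, ... of the partial from the right).
  doubled (with −9 where >9): 8 2 0 3 3 8 9 5 9 → sum 47
  kept as-is: 7 2 6 3 1 7 3 1 8 → sum 38
Total = 47 + 38 = 85.
Check digit = (10 − (85 mod 10)) mod 10 = 5.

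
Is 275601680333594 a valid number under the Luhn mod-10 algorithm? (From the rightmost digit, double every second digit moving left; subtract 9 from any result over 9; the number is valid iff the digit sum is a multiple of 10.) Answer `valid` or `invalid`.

From the right, keep odd positions and double even positions (subtract 9 from any doubled value over 9):
  doubled (positions 2,4,...): 9 6 6 7 2 3 5 → sum 38
  kept (positions 1,3,...): 4 5 3 0 6 0 5 2 → sum 25
Total = 63.
63 mod 10 = 3, so the number is invalid.

invalid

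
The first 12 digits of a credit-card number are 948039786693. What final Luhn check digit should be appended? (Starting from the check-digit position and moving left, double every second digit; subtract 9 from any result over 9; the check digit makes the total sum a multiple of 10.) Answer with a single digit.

Partial digits right→left: 3 9 6 6 8 7 9 3 0 8 4 9
Double every second digit counting from the check-digit position (so the 1st, 3rd, 5th, ... of the partial from the right).
  doubled (with −9 where >9): 6 3 7 9 0 8 → sum 33
  kept as-is: 9 6 7 3 8 9 → sum 42
Total = 33 + 42 = 75.
Check digit = (10 − (75 mod 10)) mod 10 = 5.

5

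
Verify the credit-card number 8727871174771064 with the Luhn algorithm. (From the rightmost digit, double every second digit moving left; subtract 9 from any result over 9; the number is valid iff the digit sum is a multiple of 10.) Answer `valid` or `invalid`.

From the right, keep odd positions and double even positions (subtract 9 from any doubled value over 9):
  doubled (positions 2,4,...): 3 2 5 5 2 7 4 7 → sum 35
  kept (positions 1,3,...): 4 0 7 4 1 7 7 7 → sum 37
Total = 72.
72 mod 10 = 2, so the number is invalid.

invalid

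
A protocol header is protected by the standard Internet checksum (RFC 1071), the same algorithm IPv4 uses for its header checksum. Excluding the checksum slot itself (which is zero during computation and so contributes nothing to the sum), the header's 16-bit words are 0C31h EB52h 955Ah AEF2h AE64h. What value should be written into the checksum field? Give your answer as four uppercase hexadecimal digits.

One's-complement addition (fold any carry out of bit 15 back into bit 0):
  0x0C31 + 0xEB52 = 0x0F783
  0xF783 + 0x955A = 0x18CDD → wrap carry → 0x8CDE
  0x8CDE + 0xAEF2 = 0x13BD0 → wrap carry → 0x3BD1
  0x3BD1 + 0xAE64 = 0x0EA35
One's-complement sum = 0xEA35.
Checksum = ~0xEA35 & 0xFFFF = 0x15CA.

15CA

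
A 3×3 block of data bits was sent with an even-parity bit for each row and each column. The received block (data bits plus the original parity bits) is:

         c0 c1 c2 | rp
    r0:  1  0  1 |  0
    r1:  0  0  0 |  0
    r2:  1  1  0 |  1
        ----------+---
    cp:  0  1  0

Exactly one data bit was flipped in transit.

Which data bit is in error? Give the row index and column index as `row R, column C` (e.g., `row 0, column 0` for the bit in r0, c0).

row 2, column 2

Recompute each row's even parity and compare to rp:
  r0: data parity 0, sent rp 0 → ok
  r1: data parity 0, sent rp 0 → ok
  r2: data parity 0, sent rp 1 → mismatch
Recompute each column's even parity and compare to cp:
  c0: data parity 0, sent cp 0 → ok
  c1: data parity 1, sent cp 1 → ok
  c2: data parity 1, sent cp 0 → mismatch
Exactly one row (r2) and one column (c2) fail → the flipped bit is at their intersection.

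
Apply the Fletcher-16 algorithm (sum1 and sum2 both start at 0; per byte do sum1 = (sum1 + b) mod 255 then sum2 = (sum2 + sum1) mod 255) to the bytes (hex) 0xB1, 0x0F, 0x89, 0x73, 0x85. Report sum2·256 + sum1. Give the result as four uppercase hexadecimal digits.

Running sums (mod 255):
  after byte 0 (0xB1): sum1=177, sum2=177
  after byte 1 (0x0F): sum1=192, sum2=114
  after byte 2 (0x89): sum1=74, sum2=188
  after byte 3 (0x73): sum1=189, sum2=122
  after byte 4 (0x85): sum1=67, sum2=189
Checksum = sum2·256 + sum1 = 189·256 + 67 = 48451 = 0xBD43.

BD43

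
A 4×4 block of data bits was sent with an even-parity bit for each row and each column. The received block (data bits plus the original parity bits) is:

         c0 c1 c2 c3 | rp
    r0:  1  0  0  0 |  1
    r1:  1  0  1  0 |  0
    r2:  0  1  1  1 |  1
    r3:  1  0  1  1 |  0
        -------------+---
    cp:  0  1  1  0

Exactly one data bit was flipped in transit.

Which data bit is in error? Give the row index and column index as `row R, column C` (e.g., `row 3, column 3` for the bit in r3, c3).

row 3, column 0

Recompute each row's even parity and compare to rp:
  r0: data parity 1, sent rp 1 → ok
  r1: data parity 0, sent rp 0 → ok
  r2: data parity 1, sent rp 1 → ok
  r3: data parity 1, sent rp 0 → mismatch
Recompute each column's even parity and compare to cp:
  c0: data parity 1, sent cp 0 → mismatch
  c1: data parity 1, sent cp 1 → ok
  c2: data parity 1, sent cp 1 → ok
  c3: data parity 0, sent cp 0 → ok
Exactly one row (r3) and one column (c0) fail → the flipped bit is at their intersection.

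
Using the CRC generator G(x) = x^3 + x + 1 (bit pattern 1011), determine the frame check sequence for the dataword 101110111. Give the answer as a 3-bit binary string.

011

Append 3 zeros: 101110111000. Divide by 1011 (XOR where the leading bit is 1):
  pos 0: 1011 XOR 1011 = 0000
  pos 4: 1011 XOR 1011 = 0000
  pos 8: 1000 XOR 1011 = 0011
Remainder (last 3 bits) = 011. This is the CRC / FCS.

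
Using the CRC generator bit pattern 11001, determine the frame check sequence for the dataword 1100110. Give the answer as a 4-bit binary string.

Append 4 zeros: 11001100000. Divide by 11001 (XOR where the leading bit is 1):
  pos 0: 11001 XOR 11001 = 00000
  pos 5: 10000 XOR 11001 = 01001
  pos 6: 10010 XOR 11001 = 01011
Remainder (last 4 bits) = 1011. This is the CRC / FCS.

1011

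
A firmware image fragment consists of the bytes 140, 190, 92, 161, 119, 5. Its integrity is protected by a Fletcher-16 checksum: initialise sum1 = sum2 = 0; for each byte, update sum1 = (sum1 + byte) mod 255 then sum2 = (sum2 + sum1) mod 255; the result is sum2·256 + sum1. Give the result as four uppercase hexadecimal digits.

4FC5

Running sums (mod 255):
  after byte 0 (140): sum1=140, sum2=140
  after byte 1 (190): sum1=75, sum2=215
  after byte 2 (92): sum1=167, sum2=127
  after byte 3 (161): sum1=73, sum2=200
  after byte 4 (119): sum1=192, sum2=137
  after byte 5 (5): sum1=197, sum2=79
Checksum = sum2·256 + sum1 = 79·256 + 197 = 20421 = 0x4FC5.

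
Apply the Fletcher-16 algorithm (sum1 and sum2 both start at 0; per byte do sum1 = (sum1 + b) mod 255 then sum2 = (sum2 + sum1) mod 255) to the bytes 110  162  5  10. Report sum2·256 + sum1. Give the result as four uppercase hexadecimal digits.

B520

Running sums (mod 255):
  after byte 0 (110): sum1=110, sum2=110
  after byte 1 (162): sum1=17, sum2=127
  after byte 2 (5): sum1=22, sum2=149
  after byte 3 (10): sum1=32, sum2=181
Checksum = sum2·256 + sum1 = 181·256 + 32 = 46368 = 0xB520.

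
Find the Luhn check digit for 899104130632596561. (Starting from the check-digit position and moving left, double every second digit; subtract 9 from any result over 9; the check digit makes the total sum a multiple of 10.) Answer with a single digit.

8

Partial digits right→left: 1 6 5 6 9 5 2 3 6 0 3 1 4 0 1 9 9 8
Double every second digit counting from the check-digit position (so the 1st, 3rd, 5th, ... of the partial from the right).
  doubled (with −9 where >9): 2 1 9 4 3 6 8 2 9 → sum 44
  kept as-is: 6 6 5 3 0 1 0 9 8 → sum 38
Total = 44 + 38 = 82.
Check digit = (10 − (82 mod 10)) mod 10 = 8.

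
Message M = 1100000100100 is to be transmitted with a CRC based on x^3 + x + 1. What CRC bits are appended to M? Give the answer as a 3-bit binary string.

Append 3 zeros: 1100000100100000. Divide by 1011 (XOR where the leading bit is 1):
  pos 0: 1100 XOR 1011 = 0111
  pos 1: 1110 XOR 1011 = 0101
  pos 2: 1010 XOR 1011 = 0001
  pos 5: 1010 XOR 1011 = 0001
  pos 8: 1010 XOR 1011 = 0001
  pos 11: 1000 XOR 1011 = 0011
Remainder (last 3 bits) = 110. This is the CRC / FCS.

110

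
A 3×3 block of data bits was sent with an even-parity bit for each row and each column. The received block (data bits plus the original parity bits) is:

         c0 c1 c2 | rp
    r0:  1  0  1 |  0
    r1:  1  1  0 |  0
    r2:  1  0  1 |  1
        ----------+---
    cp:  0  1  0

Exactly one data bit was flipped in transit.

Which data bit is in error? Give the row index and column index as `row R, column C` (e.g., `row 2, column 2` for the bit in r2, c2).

Recompute each row's even parity and compare to rp:
  r0: data parity 0, sent rp 0 → ok
  r1: data parity 0, sent rp 0 → ok
  r2: data parity 0, sent rp 1 → mismatch
Recompute each column's even parity and compare to cp:
  c0: data parity 1, sent cp 0 → mismatch
  c1: data parity 1, sent cp 1 → ok
  c2: data parity 0, sent cp 0 → ok
Exactly one row (r2) and one column (c0) fail → the flipped bit is at their intersection.

row 2, column 0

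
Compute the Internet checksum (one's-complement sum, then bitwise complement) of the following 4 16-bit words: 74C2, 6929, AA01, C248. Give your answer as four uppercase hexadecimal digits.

One's-complement addition (fold any carry out of bit 15 back into bit 0):
  0x74C2 + 0x6929 = 0x0DDEB
  0xDDEB + 0xAA01 = 0x187EC → wrap carry → 0x87ED
  0x87ED + 0xC248 = 0x14A35 → wrap carry → 0x4A36
One's-complement sum = 0x4A36.
Checksum = ~0x4A36 & 0xFFFF = 0xB5C9.

B5C9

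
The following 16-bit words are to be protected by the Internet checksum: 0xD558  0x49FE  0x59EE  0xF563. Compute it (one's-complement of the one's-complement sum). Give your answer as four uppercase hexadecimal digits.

One's-complement addition (fold any carry out of bit 15 back into bit 0):
  0xD558 + 0x49FE = 0x11F56 → wrap carry → 0x1F57
  0x1F57 + 0x59EE = 0x07945
  0x7945 + 0xF563 = 0x16EA8 → wrap carry → 0x6EA9
One's-complement sum = 0x6EA9.
Checksum = ~0x6EA9 & 0xFFFF = 0x9156.

9156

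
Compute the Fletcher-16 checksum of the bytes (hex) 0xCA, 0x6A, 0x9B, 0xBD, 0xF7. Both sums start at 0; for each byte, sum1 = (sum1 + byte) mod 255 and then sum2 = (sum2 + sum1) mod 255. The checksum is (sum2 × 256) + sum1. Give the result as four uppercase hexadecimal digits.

Running sums (mod 255):
  after byte 0 (0xCA): sum1=202, sum2=202
  after byte 1 (0x6A): sum1=53, sum2=0
  after byte 2 (0x9B): sum1=208, sum2=208
  after byte 3 (0xBD): sum1=142, sum2=95
  after byte 4 (0xF7): sum1=134, sum2=229
Checksum = sum2·256 + sum1 = 229·256 + 134 = 58758 = 0xE586.

E586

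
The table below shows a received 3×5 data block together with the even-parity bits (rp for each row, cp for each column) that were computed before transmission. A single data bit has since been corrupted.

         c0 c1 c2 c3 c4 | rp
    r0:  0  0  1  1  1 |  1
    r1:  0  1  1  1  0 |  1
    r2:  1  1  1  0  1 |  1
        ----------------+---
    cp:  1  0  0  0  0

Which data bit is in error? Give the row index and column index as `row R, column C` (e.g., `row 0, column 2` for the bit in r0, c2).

row 2, column 2

Recompute each row's even parity and compare to rp:
  r0: data parity 1, sent rp 1 → ok
  r1: data parity 1, sent rp 1 → ok
  r2: data parity 0, sent rp 1 → mismatch
Recompute each column's even parity and compare to cp:
  c0: data parity 1, sent cp 1 → ok
  c1: data parity 0, sent cp 0 → ok
  c2: data parity 1, sent cp 0 → mismatch
  c3: data parity 0, sent cp 0 → ok
  c4: data parity 0, sent cp 0 → ok
Exactly one row (r2) and one column (c2) fail → the flipped bit is at their intersection.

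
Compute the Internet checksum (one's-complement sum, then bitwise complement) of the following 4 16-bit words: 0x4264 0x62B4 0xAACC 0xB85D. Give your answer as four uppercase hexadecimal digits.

One's-complement addition (fold any carry out of bit 15 back into bit 0):
  0x4264 + 0x62B4 = 0x0A518
  0xA518 + 0xAACC = 0x14FE4 → wrap carry → 0x4FE5
  0x4FE5 + 0xB85D = 0x10842 → wrap carry → 0x0843
One's-complement sum = 0x0843.
Checksum = ~0x0843 & 0xFFFF = 0xF7BC.

F7BC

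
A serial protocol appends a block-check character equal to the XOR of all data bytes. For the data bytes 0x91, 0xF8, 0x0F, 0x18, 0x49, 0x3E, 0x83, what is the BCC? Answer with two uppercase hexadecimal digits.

XOR the bytes together:
  start with 0x91
  0x91 ⊕ 0xF8 = 0x69
  0x69 ⊕ 0x0F = 0x66
  0x66 ⊕ 0x18 = 0x7E
  0x7E ⊕ 0x49 = 0x37
  0x37 ⊕ 0x3E = 0x09
  0x09 ⊕ 0x83 = 0x8A

8A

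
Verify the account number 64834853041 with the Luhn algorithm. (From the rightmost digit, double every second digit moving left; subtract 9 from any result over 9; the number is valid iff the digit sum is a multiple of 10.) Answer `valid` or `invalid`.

From the right, keep odd positions and double even positions (subtract 9 from any doubled value over 9):
  doubled (positions 2,4,...): 8 6 7 6 8 → sum 35
  kept (positions 1,3,...): 1 0 5 4 8 6 → sum 24
Total = 59.
59 mod 10 = 9, so the number is invalid.

invalid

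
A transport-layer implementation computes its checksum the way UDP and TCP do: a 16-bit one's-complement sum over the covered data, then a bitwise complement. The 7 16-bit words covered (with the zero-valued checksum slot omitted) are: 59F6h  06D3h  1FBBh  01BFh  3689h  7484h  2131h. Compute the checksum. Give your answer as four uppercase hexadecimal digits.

One's-complement addition (fold any carry out of bit 15 back into bit 0):
  0x59F6 + 0x06D3 = 0x060C9
  0x60C9 + 0x1FBB = 0x08084
  0x8084 + 0x01BF = 0x08243
  0x8243 + 0x3689 = 0x0B8CC
  0xB8CC + 0x7484 = 0x12D50 → wrap carry → 0x2D51
  0x2D51 + 0x2131 = 0x04E82
One's-complement sum = 0x4E82.
Checksum = ~0x4E82 & 0xFFFF = 0xB17D.

B17D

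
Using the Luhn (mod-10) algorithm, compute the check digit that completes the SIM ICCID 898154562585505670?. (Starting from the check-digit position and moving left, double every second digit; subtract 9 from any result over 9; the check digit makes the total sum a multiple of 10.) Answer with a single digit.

Partial digits right→left: 0 7 6 5 0 5 5 8 5 2 6 5 4 5 1 8 9 8
Double every second digit counting from the check-digit position (so the 1st, 3rd, 5th, ... of the partial from the right).
  doubled (with −9 where >9): 0 3 0 1 1 3 8 2 9 → sum 27
  kept as-is: 7 5 5 8 2 5 5 8 8 → sum 53
Total = 27 + 53 = 80.
Check digit = (10 − (80 mod 10)) mod 10 = 0.

0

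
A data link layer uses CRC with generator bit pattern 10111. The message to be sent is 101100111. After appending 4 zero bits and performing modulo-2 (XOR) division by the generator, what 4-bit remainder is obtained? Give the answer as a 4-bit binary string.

Append 4 zeros: 1011001110000. Divide by 10111 (XOR where the leading bit is 1):
  pos 0: 10110 XOR 10111 = 00001
  pos 4: 10111 XOR 10111 = 00000
Remainder (last 4 bits) = 0000. This is the CRC / FCS.

0000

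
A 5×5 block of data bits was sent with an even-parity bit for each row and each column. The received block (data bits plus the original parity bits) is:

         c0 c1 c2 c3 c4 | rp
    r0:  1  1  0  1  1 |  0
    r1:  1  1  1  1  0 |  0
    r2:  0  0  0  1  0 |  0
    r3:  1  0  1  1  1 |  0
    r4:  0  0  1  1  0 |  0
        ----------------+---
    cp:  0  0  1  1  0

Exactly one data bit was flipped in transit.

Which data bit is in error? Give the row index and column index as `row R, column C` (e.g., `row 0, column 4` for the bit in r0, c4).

Recompute each row's even parity and compare to rp:
  r0: data parity 0, sent rp 0 → ok
  r1: data parity 0, sent rp 0 → ok
  r2: data parity 1, sent rp 0 → mismatch
  r3: data parity 0, sent rp 0 → ok
  r4: data parity 0, sent rp 0 → ok
Recompute each column's even parity and compare to cp:
  c0: data parity 1, sent cp 0 → mismatch
  c1: data parity 0, sent cp 0 → ok
  c2: data parity 1, sent cp 1 → ok
  c3: data parity 1, sent cp 1 → ok
  c4: data parity 0, sent cp 0 → ok
Exactly one row (r2) and one column (c0) fail → the flipped bit is at their intersection.

row 2, column 0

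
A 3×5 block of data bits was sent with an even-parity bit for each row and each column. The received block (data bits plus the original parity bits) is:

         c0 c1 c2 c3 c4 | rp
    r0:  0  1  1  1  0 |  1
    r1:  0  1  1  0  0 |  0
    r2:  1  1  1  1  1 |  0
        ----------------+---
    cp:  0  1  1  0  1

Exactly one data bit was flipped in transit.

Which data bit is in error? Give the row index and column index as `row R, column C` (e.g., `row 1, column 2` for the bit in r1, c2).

Recompute each row's even parity and compare to rp:
  r0: data parity 1, sent rp 1 → ok
  r1: data parity 0, sent rp 0 → ok
  r2: data parity 1, sent rp 0 → mismatch
Recompute each column's even parity and compare to cp:
  c0: data parity 1, sent cp 0 → mismatch
  c1: data parity 1, sent cp 1 → ok
  c2: data parity 1, sent cp 1 → ok
  c3: data parity 0, sent cp 0 → ok
  c4: data parity 1, sent cp 1 → ok
Exactly one row (r2) and one column (c0) fail → the flipped bit is at their intersection.

row 2, column 0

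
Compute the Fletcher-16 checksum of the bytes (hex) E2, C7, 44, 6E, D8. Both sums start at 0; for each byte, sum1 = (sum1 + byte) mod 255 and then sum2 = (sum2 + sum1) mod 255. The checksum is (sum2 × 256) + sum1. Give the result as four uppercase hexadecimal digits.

1036

Running sums (mod 255):
  after byte 0 (E2): sum1=226, sum2=226
  after byte 1 (C7): sum1=170, sum2=141
  after byte 2 (44): sum1=238, sum2=124
  after byte 3 (6E): sum1=93, sum2=217
  after byte 4 (D8): sum1=54, sum2=16
Checksum = sum2·256 + sum1 = 16·256 + 54 = 4150 = 0x1036.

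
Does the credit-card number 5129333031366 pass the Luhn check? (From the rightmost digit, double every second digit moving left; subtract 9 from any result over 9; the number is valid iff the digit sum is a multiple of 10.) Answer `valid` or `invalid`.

From the right, keep odd positions and double even positions (subtract 9 from any doubled value over 9):
  doubled (positions 2,4,...): 3 2 0 6 9 2 → sum 22
  kept (positions 1,3,...): 6 3 3 3 3 2 5 → sum 25
Total = 47.
47 mod 10 = 7, so the number is invalid.

invalid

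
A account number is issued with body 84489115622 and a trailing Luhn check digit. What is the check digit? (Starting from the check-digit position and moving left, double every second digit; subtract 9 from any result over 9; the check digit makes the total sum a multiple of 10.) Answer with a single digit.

7

Partial digits right→left: 2 2 6 5 1 1 9 8 4 4 8
Double every second digit counting from the check-digit position (so the 1st, 3rd, 5th, ... of the partial from the right).
  doubled (with −9 where >9): 4 3 2 9 8 7 → sum 33
  kept as-is: 2 5 1 8 4 → sum 20
Total = 33 + 20 = 53.
Check digit = (10 − (53 mod 10)) mod 10 = 7.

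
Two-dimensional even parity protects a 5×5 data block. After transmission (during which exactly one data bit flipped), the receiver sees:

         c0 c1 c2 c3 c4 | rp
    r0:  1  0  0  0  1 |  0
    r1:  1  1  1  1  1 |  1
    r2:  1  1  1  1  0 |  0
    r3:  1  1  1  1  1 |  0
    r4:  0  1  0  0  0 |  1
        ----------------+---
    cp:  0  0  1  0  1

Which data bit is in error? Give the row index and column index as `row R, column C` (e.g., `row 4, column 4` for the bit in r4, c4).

row 3, column 3

Recompute each row's even parity and compare to rp:
  r0: data parity 0, sent rp 0 → ok
  r1: data parity 1, sent rp 1 → ok
  r2: data parity 0, sent rp 0 → ok
  r3: data parity 1, sent rp 0 → mismatch
  r4: data parity 1, sent rp 1 → ok
Recompute each column's even parity and compare to cp:
  c0: data parity 0, sent cp 0 → ok
  c1: data parity 0, sent cp 0 → ok
  c2: data parity 1, sent cp 1 → ok
  c3: data parity 1, sent cp 0 → mismatch
  c4: data parity 1, sent cp 1 → ok
Exactly one row (r3) and one column (c3) fail → the flipped bit is at their intersection.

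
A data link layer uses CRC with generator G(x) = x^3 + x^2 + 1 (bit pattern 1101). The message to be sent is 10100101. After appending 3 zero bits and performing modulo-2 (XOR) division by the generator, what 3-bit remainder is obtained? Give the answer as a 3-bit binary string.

001

Append 3 zeros: 10100101000. Divide by 1101 (XOR where the leading bit is 1):
  pos 0: 1010 XOR 1101 = 0111
  pos 1: 1110 XOR 1101 = 0011
  pos 3: 1110 XOR 1101 = 0011
  pos 5: 1110 XOR 1101 = 0011
  pos 7: 1100 XOR 1101 = 0001
Remainder (last 3 bits) = 001. This is the CRC / FCS.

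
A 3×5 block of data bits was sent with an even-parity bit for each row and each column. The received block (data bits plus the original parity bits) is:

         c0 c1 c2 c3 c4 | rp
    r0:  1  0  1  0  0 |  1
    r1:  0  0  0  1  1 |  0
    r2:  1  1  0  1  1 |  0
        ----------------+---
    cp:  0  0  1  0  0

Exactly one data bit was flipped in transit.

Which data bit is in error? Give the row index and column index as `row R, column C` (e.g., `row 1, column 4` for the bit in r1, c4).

row 0, column 1

Recompute each row's even parity and compare to rp:
  r0: data parity 0, sent rp 1 → mismatch
  r1: data parity 0, sent rp 0 → ok
  r2: data parity 0, sent rp 0 → ok
Recompute each column's even parity and compare to cp:
  c0: data parity 0, sent cp 0 → ok
  c1: data parity 1, sent cp 0 → mismatch
  c2: data parity 1, sent cp 1 → ok
  c3: data parity 0, sent cp 0 → ok
  c4: data parity 0, sent cp 0 → ok
Exactly one row (r0) and one column (c1) fail → the flipped bit is at their intersection.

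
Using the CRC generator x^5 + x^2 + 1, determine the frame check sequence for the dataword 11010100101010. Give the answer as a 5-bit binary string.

00101

Append 5 zeros: 1101010010101000000. Divide by 100101 (XOR where the leading bit is 1):
  pos 0: 110101 XOR 100101 = 010000
  pos 1: 100000 XOR 100101 = 000101
  pos 4: 101010 XOR 100101 = 001111
  pos 6: 111110 XOR 100101 = 011011
  pos 7: 110111 XOR 100101 = 010010
  pos 8: 100100 XOR 100101 = 000001
  pos 13: 100000 XOR 100101 = 000101
Remainder (last 5 bits) = 00101. This is the CRC / FCS.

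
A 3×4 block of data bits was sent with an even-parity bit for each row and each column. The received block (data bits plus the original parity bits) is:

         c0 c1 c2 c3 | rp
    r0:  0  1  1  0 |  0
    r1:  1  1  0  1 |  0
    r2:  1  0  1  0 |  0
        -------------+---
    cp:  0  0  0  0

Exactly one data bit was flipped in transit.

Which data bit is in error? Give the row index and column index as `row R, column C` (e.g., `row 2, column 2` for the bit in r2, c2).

row 1, column 3

Recompute each row's even parity and compare to rp:
  r0: data parity 0, sent rp 0 → ok
  r1: data parity 1, sent rp 0 → mismatch
  r2: data parity 0, sent rp 0 → ok
Recompute each column's even parity and compare to cp:
  c0: data parity 0, sent cp 0 → ok
  c1: data parity 0, sent cp 0 → ok
  c2: data parity 0, sent cp 0 → ok
  c3: data parity 1, sent cp 0 → mismatch
Exactly one row (r1) and one column (c3) fail → the flipped bit is at their intersection.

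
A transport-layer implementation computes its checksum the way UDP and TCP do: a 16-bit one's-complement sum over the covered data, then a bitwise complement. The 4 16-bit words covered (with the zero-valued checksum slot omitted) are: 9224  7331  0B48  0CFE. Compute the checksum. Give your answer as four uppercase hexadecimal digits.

E263

One's-complement addition (fold any carry out of bit 15 back into bit 0):
  0x9224 + 0x7331 = 0x10555 → wrap carry → 0x0556
  0x0556 + 0x0B48 = 0x0109E
  0x109E + 0x0CFE = 0x01D9C
One's-complement sum = 0x1D9C.
Checksum = ~0x1D9C & 0xFFFF = 0xE263.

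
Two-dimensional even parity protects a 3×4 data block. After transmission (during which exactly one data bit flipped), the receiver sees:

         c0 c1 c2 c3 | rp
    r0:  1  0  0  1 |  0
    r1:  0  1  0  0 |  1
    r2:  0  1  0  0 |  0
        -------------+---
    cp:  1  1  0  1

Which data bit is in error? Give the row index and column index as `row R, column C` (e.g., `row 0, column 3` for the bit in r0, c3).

row 2, column 1

Recompute each row's even parity and compare to rp:
  r0: data parity 0, sent rp 0 → ok
  r1: data parity 1, sent rp 1 → ok
  r2: data parity 1, sent rp 0 → mismatch
Recompute each column's even parity and compare to cp:
  c0: data parity 1, sent cp 1 → ok
  c1: data parity 0, sent cp 1 → mismatch
  c2: data parity 0, sent cp 0 → ok
  c3: data parity 1, sent cp 1 → ok
Exactly one row (r2) and one column (c1) fail → the flipped bit is at their intersection.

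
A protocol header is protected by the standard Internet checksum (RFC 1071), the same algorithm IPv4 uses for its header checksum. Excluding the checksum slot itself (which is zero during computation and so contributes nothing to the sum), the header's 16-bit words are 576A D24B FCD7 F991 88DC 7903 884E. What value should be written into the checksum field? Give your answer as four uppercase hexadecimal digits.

55B1

One's-complement addition (fold any carry out of bit 15 back into bit 0):
  0x576A + 0xD24B = 0x129B5 → wrap carry → 0x29B6
  0x29B6 + 0xFCD7 = 0x1268D → wrap carry → 0x268E
  0x268E + 0xF991 = 0x1201F → wrap carry → 0x2020
  0x2020 + 0x88DC = 0x0A8FC
  0xA8FC + 0x7903 = 0x121FF → wrap carry → 0x2200
  0x2200 + 0x884E = 0x0AA4E
One's-complement sum = 0xAA4E.
Checksum = ~0xAA4E & 0xFFFF = 0x55B1.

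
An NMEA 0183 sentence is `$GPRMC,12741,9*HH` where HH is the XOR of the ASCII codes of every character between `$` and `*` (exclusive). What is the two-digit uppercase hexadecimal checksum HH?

XOR the ASCII codes of the payload characters:
  'G' = 0x47 → acc = 0x47
  'P' = 0x50 → acc = 0x17
  'R' = 0x52 → acc = 0x45
  'M' = 0x4D → acc = 0x08
  'C' = 0x43 → acc = 0x4B
  ',' = 0x2C → acc = 0x67
  '1' = 0x31 → acc = 0x56
  '2' = 0x32 → acc = 0x64
  '7' = 0x37 → acc = 0x53
  '4' = 0x34 → acc = 0x67
  '1' = 0x31 → acc = 0x56
  ',' = 0x2C → acc = 0x7A
  '9' = 0x39 → acc = 0x43
Checksum = 0x43.

43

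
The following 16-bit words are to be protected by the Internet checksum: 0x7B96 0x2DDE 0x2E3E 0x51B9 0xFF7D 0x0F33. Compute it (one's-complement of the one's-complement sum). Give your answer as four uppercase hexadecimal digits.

C7E2

One's-complement addition (fold any carry out of bit 15 back into bit 0):
  0x7B96 + 0x2DDE = 0x0A974
  0xA974 + 0x2E3E = 0x0D7B2
  0xD7B2 + 0x51B9 = 0x1296B → wrap carry → 0x296C
  0x296C + 0xFF7D = 0x128E9 → wrap carry → 0x28EA
  0x28EA + 0x0F33 = 0x0381D
One's-complement sum = 0x381D.
Checksum = ~0x381D & 0xFFFF = 0xC7E2.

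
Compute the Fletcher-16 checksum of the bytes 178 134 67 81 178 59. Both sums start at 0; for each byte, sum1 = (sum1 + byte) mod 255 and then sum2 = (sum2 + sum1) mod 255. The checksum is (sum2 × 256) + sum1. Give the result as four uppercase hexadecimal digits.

Running sums (mod 255):
  after byte 0 (178): sum1=178, sum2=178
  after byte 1 (134): sum1=57, sum2=235
  after byte 2 (67): sum1=124, sum2=104
  after byte 3 (81): sum1=205, sum2=54
  after byte 4 (178): sum1=128, sum2=182
  after byte 5 (59): sum1=187, sum2=114
Checksum = sum2·256 + sum1 = 114·256 + 187 = 29371 = 0x72BB.

72BB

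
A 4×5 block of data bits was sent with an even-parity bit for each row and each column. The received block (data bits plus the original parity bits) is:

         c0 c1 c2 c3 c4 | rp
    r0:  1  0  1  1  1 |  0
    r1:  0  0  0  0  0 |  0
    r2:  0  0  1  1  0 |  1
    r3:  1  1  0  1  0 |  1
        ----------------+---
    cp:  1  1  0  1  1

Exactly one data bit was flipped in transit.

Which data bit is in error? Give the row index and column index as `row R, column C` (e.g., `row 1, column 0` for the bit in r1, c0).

Recompute each row's even parity and compare to rp:
  r0: data parity 0, sent rp 0 → ok
  r1: data parity 0, sent rp 0 → ok
  r2: data parity 0, sent rp 1 → mismatch
  r3: data parity 1, sent rp 1 → ok
Recompute each column's even parity and compare to cp:
  c0: data parity 0, sent cp 1 → mismatch
  c1: data parity 1, sent cp 1 → ok
  c2: data parity 0, sent cp 0 → ok
  c3: data parity 1, sent cp 1 → ok
  c4: data parity 1, sent cp 1 → ok
Exactly one row (r2) and one column (c0) fail → the flipped bit is at their intersection.

row 2, column 0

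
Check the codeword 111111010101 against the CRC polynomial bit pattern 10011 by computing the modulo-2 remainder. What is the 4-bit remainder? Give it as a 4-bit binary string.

Modulo-2 division of 111111010101 by 10011:
  pos 0: 11111 XOR 10011 = 01100
  pos 1: 11001 XOR 10011 = 01010
  pos 2: 10100 XOR 10011 = 00111
  pos 4: 11110 XOR 10011 = 01101
  pos 5: 11011 XOR 10011 = 01000
  pos 6: 10000 XOR 10011 = 00011
Remainder = 0111 (nonzero — an error is detected).

0111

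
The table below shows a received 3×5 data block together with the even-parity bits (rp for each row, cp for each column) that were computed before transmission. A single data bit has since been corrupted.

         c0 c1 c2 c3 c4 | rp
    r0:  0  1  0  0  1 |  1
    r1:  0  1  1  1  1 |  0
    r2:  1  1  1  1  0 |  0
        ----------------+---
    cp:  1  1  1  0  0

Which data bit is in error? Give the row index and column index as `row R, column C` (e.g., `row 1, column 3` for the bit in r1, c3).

row 0, column 2

Recompute each row's even parity and compare to rp:
  r0: data parity 0, sent rp 1 → mismatch
  r1: data parity 0, sent rp 0 → ok
  r2: data parity 0, sent rp 0 → ok
Recompute each column's even parity and compare to cp:
  c0: data parity 1, sent cp 1 → ok
  c1: data parity 1, sent cp 1 → ok
  c2: data parity 0, sent cp 1 → mismatch
  c3: data parity 0, sent cp 0 → ok
  c4: data parity 0, sent cp 0 → ok
Exactly one row (r0) and one column (c2) fail → the flipped bit is at their intersection.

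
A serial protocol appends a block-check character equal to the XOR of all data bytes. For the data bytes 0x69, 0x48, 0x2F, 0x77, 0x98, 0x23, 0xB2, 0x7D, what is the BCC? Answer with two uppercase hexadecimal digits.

0D

XOR the bytes together:
  start with 0x69
  0x69 ⊕ 0x48 = 0x21
  0x21 ⊕ 0x2F = 0x0E
  0x0E ⊕ 0x77 = 0x79
  0x79 ⊕ 0x98 = 0xE1
  0xE1 ⊕ 0x23 = 0xC2
  0xC2 ⊕ 0xB2 = 0x70
  0x70 ⊕ 0x7D = 0x0D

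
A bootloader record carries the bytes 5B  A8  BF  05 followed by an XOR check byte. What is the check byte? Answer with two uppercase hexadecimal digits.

XOR the bytes together:
  start with 0x5B
  0x5B ⊕ 0xA8 = 0xF3
  0xF3 ⊕ 0xBF = 0x4C
  0x4C ⊕ 0x05 = 0x49

49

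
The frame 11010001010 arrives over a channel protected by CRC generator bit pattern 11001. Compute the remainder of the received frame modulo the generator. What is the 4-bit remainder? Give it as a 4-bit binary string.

0010

Modulo-2 division of 11010001010 by 11001:
  pos 0: 11010 XOR 11001 = 00011
  pos 3: 11001 XOR 11001 = 00000
Remainder = 0010 (nonzero — an error is detected).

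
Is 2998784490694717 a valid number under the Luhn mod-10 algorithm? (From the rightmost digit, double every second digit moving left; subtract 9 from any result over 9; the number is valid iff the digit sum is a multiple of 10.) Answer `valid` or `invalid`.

From the right, keep odd positions and double even positions (subtract 9 from any doubled value over 9):
  doubled (positions 2,4,...): 2 8 3 9 8 5 9 4 → sum 48
  kept (positions 1,3,...): 7 7 9 0 4 8 8 9 → sum 52
Total = 100.
100 mod 10 = 0, so the number is valid.

valid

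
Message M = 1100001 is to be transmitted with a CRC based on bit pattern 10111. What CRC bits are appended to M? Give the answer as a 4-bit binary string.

Append 4 zeros: 11000010000. Divide by 10111 (XOR where the leading bit is 1):
  pos 0: 11000 XOR 10111 = 01111
  pos 1: 11110 XOR 10111 = 01001
  pos 2: 10011 XOR 10111 = 00100
  pos 4: 10000 XOR 10111 = 00111
  pos 6: 11100 XOR 10111 = 01011
Remainder (last 4 bits) = 1011. This is the CRC / FCS.

1011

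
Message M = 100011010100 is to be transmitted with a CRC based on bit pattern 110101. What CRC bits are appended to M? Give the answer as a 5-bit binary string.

00010

Append 5 zeros: 10001101010000000. Divide by 110101 (XOR where the leading bit is 1):
  pos 0: 100011 XOR 110101 = 010110
  pos 1: 101100 XOR 110101 = 011001
  pos 2: 110011 XOR 110101 = 000110
  pos 5: 110010 XOR 110101 = 000111
  pos 8: 111000 XOR 110101 = 001101
  pos 10: 110100 XOR 110101 = 000001
Remainder (last 5 bits) = 00010. This is the CRC / FCS.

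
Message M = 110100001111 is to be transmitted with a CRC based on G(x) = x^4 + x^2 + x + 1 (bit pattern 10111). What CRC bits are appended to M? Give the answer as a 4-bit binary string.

1110

Append 4 zeros: 1101000011110000. Divide by 10111 (XOR where the leading bit is 1):
  pos 0: 11010 XOR 10111 = 01101
  pos 1: 11010 XOR 10111 = 01101
  pos 2: 11010 XOR 10111 = 01101
  pos 3: 11010 XOR 10111 = 01101
  pos 4: 11011 XOR 10111 = 01100
  pos 5: 11001 XOR 10111 = 01110
  pos 6: 11101 XOR 10111 = 01010
  pos 7: 10101 XOR 10111 = 00010
  pos 10: 10000 XOR 10111 = 00111
Remainder (last 4 bits) = 1110. This is the CRC / FCS.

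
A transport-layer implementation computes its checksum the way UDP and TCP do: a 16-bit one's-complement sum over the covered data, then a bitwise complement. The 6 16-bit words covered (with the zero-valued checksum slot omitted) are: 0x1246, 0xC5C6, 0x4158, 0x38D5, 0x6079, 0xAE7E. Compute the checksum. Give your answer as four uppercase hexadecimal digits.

9ECD

One's-complement addition (fold any carry out of bit 15 back into bit 0):
  0x1246 + 0xC5C6 = 0x0D80C
  0xD80C + 0x4158 = 0x11964 → wrap carry → 0x1965
  0x1965 + 0x38D5 = 0x0523A
  0x523A + 0x6079 = 0x0B2B3
  0xB2B3 + 0xAE7E = 0x16131 → wrap carry → 0x6132
One's-complement sum = 0x6132.
Checksum = ~0x6132 & 0xFFFF = 0x9ECD.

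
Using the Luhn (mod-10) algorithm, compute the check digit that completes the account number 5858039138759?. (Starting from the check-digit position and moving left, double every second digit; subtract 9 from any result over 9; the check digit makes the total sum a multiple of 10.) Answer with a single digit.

Partial digits right→left: 9 5 7 8 3 1 9 3 0 8 5 8 5
Double every second digit counting from the check-digit position (so the 1st, 3rd, 5th, ... of the partial from the right).
  doubled (with −9 where >9): 9 5 6 9 0 1 1 → sum 31
  kept as-is: 5 8 1 3 8 8 → sum 33
Total = 31 + 33 = 64.
Check digit = (10 − (64 mod 10)) mod 10 = 6.

6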